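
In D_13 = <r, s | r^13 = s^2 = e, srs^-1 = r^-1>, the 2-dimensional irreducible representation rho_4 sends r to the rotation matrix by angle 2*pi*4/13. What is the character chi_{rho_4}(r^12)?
chi_{rho_4}(r^12) = 2*cos(2*pi*4*12/13) = -2*cos(5*pi/13)

rho_4(r^12) is rotation by angle 2*pi*4*12/13, whose trace is 2*cos(2*pi*4*12/13) = -2*cos(5*pi/13).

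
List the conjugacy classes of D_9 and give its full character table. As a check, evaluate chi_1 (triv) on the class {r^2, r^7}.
Conjugacy classes: {e} of size 1, {r^1, r^8} of size 2, {r^2, r^7} of size 2, {r^3, r^6} of size 2, {r^4, r^5} of size 2, {s, sr, ..., sr^8} of size 9.
Character table:
  irrep \ class              {e} (size 1)  {r^1, r^8} (size 2)  {r^2, r^7} (size 2)  {r^3, r^6} (size 2)  {r^4, r^5} (size 2)  {s, sr, ..., sr^8} (size 9)
  chi_1 (triv)               1             1                    1                    1                    1                    1                          
  chi_2 (sign: r->1, s->-1)  1             1                    1                    1                    1                    -1                         
  chi_3 (2d, j=1)            2             2*cos(2*pi/9)        2*cos(4*pi/9)        -1                   -2*cos(pi/9)         0                          
  chi_4 (2d, j=2)            2             2*cos(4*pi/9)        -2*cos(pi/9)         -1                   2*cos(2*pi/9)        0                          
  chi_5 (2d, j=3)            2             -1                   -1                   2                    -1                   0                          
  chi_6 (2d, j=4)            2             -2*cos(pi/9)         2*cos(2*pi/9)        -1                   2*cos(4*pi/9)        0                          

Spot check: chi_1 (triv) on {r^2, r^7} = 1.

Argument: D_9 has order 2*9 = 18 with 6 conjugacy classes, hence 6 irreducibles. Sum of squared dims 1 + 1 + 4 + 4 + 4 + 4 = 18 = |G|. Linear characters come from the abelianisation; the 2-dimensional irreps have character r^k -> 2*cos(2*pi*j*k/9), reflections -> 0.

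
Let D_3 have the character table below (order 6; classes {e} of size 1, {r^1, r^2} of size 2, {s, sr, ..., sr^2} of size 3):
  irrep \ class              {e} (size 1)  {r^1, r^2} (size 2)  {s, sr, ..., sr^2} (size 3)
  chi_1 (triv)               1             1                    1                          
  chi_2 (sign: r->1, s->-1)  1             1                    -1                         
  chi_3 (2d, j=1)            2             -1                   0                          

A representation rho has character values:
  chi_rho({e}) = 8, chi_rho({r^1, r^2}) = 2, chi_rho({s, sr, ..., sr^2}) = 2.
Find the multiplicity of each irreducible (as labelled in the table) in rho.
Multiplicities: chi_1: 3, chi_2: 1, chi_3: 2.

Why: Use <chi_rho, chi> = (1/|G|) sum_C |C| * chi_rho(C) * conj(chi(C)) with |G| = 6 for each irreducible chi in the table:
  <chi_rho, chi_1> = (1/6)[1*(8)*conj(1) + 2*(2)*conj(1) + 3*(2)*conj(1)]
      = (1/6)[(8) + (4) + (6)] = 18/6 = 3
  <chi_rho, chi_2> = (1/6)[1*(8)*conj(1) + 2*(2)*conj(1) + 3*(2)*conj(-1)]
      = (1/6)[(8) + (4) + (-6)] = 6/6 = 1
  <chi_rho, chi_3> = (1/6)[1*(8)*conj(2) + 2*(2)*conj(-1) + 3*(2)*conj(0)]
      = (1/6)[(16) + (-4) + (0)] = 12/6 = 2
Dimension check: dim(rho) = sum (mult * dim) = 3*1 + 1*1 + 2*2 = 8 = chi_rho(e) = 8.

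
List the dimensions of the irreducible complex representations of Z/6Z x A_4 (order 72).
Dimensions: 1, 1, 1, 1, 1, 1, 1, 1, 1, 1, 1, 1, 1, 1, 1, 1, 1, 1, 3, 3, 3, 3, 3, 3

Proof sketch: There are 24 irreducibles (= number of conjugacy classes). Their dimensions d_i satisfy sum d_i^2 = |G| = 72: 1 + 1 + 1 + 1 + 1 + 1 + 1 + 1 + 1 + 1 + 1 + 1 + 1 + 1 + 1 + 1 + 1 + 1 + 9 + 9 + 9 + 9 + 9 + 9 = 72. (For the product with Z/6Z: each of the 6 1-dim characters of Z/6Z tensors with each irrep of A_4, giving 6 copies of each A_4-dimension.)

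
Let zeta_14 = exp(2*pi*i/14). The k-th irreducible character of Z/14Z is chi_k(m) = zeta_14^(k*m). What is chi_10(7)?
chi_10(7) = zeta_14^70 = 1

Proof sketch: chi_10(7) = zeta_14^(10*7) = zeta_14^70. Since zeta_14^14 = 1, this equals zeta_14^0 = exp(2*pi*i*0/14) = 1.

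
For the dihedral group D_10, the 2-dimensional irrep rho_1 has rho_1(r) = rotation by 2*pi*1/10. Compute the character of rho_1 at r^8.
chi_{rho_1}(r^8) = 2*cos(2*pi*1*8/10) = -1/2 + sqrt(5)/2

Proof sketch: rho_1(r^8) is rotation by angle 2*pi*1*8/10, whose trace is 2*cos(2*pi*1*8/10) = -1/2 + sqrt(5)/2.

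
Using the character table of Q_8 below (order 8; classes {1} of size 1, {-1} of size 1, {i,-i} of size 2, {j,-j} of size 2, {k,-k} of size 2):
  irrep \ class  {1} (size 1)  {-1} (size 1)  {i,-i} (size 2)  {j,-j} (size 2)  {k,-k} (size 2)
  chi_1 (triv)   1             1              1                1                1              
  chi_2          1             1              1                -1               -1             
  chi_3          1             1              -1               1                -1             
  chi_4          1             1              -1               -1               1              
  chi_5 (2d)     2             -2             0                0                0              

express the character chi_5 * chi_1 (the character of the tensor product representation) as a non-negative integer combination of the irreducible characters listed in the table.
chi_5 tensor chi_1 = chi_5 (all other irreducibles have multiplicity 0).

Derivation: The character of a tensor product is the pointwise product (chi_5 * chi_1)(C) = chi_5(C) * chi_1(C):
  {1}: (2)*(1), {-1}: (-2)*(1), {i,-i}: (0)*(1), {j,-j}: (0)*(1), {k,-k}: (0)*(1)
so (chi_5 * chi_1) takes values
  {1} -> 2, {-1} -> -2, {i,-i} -> 0, {j,-j} -> 0, {k,-k} -> 0.
Now take the inner product of this character with each irreducible chi from the table, <chi_5*chi_1, chi> = (1/8) sum_C |C| (chi_5*chi_1)(C) conj(chi(C)):
  <chi_5*chi_1, chi_1> = (1/8)[1*(2)*conj(1) + 1*(-2)*conj(1) + 2*(0)*conj(1) + 2*(0)*conj(1) + 2*(0)*conj(1)]
      = (1/8)[(2) + (-2) + (0) + (0) + (0)] = 0/8 = 0
  <chi_5*chi_1, chi_2> = (1/8)[1*(2)*conj(1) + 1*(-2)*conj(1) + 2*(0)*conj(1) + 2*(0)*conj(-1) + 2*(0)*conj(-1)]
      = (1/8)[(2) + (-2) + (0) + (0) + (0)] = 0/8 = 0
  <chi_5*chi_1, chi_3> = (1/8)[1*(2)*conj(1) + 1*(-2)*conj(1) + 2*(0)*conj(-1) + 2*(0)*conj(1) + 2*(0)*conj(-1)]
      = (1/8)[(2) + (-2) + (0) + (0) + (0)] = 0/8 = 0
  <chi_5*chi_1, chi_4> = (1/8)[1*(2)*conj(1) + 1*(-2)*conj(1) + 2*(0)*conj(-1) + 2*(0)*conj(-1) + 2*(0)*conj(1)]
      = (1/8)[(2) + (-2) + (0) + (0) + (0)] = 0/8 = 0
  <chi_5*chi_1, chi_5> = (1/8)[1*(2)*conj(2) + 1*(-2)*conj(-2) + 2*(0)*conj(0) + 2*(0)*conj(0) + 2*(0)*conj(0)]
      = (1/8)[(4) + (4) + (0) + (0) + (0)] = 8/8 = 1
Hence the multiplicities are chi_5: 1. Dimension check: dim(chi_5)*dim(chi_1) = 2*1 = 2 and sum (mult * dim) = 1*2 = 2.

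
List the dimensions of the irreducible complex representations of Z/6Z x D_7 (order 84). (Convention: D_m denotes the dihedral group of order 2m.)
Dimensions: 1, 1, 1, 1, 1, 1, 1, 1, 1, 1, 1, 1, 2, 2, 2, 2, 2, 2, 2, 2, 2, 2, 2, 2, 2, 2, 2, 2, 2, 2

Why: There are 30 irreducibles (= number of conjugacy classes). Their dimensions d_i satisfy sum d_i^2 = |G| = 84: 1 + 1 + 1 + 1 + 1 + 1 + 1 + 1 + 1 + 1 + 1 + 1 + 4 + 4 + 4 + 4 + 4 + 4 + 4 + 4 + 4 + 4 + 4 + 4 + 4 + 4 + 4 + 4 + 4 + 4 = 84. (For the product with Z/6Z: each of the 6 1-dim characters of Z/6Z tensors with each irrep of D_7, giving 6 copies of each D_7-dimension.)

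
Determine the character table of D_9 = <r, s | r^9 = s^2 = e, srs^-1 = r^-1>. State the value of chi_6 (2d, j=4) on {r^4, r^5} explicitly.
Conjugacy classes: {e} of size 1, {r^1, r^8} of size 2, {r^2, r^7} of size 2, {r^3, r^6} of size 2, {r^4, r^5} of size 2, {s, sr, ..., sr^8} of size 9.
Character table:
  irrep \ class              {e} (size 1)  {r^1, r^8} (size 2)  {r^2, r^7} (size 2)  {r^3, r^6} (size 2)  {r^4, r^5} (size 2)  {s, sr, ..., sr^8} (size 9)
  chi_1 (triv)               1             1                    1                    1                    1                    1                          
  chi_2 (sign: r->1, s->-1)  1             1                    1                    1                    1                    -1                         
  chi_3 (2d, j=1)            2             2*cos(2*pi/9)        2*cos(4*pi/9)        -1                   -2*cos(pi/9)         0                          
  chi_4 (2d, j=2)            2             2*cos(4*pi/9)        -2*cos(pi/9)         -1                   2*cos(2*pi/9)        0                          
  chi_5 (2d, j=3)            2             -1                   -1                   2                    -1                   0                          
  chi_6 (2d, j=4)            2             -2*cos(pi/9)         2*cos(2*pi/9)        -1                   2*cos(4*pi/9)        0                          

Spot check: chi_6 (2d, j=4) on {r^4, r^5} = 2*cos(4*pi/9).

Explanation: D_9 has order 2*9 = 18 with 6 conjugacy classes, hence 6 irreducibles. Sum of squared dims 1 + 1 + 4 + 4 + 4 + 4 = 18 = |G|. Linear characters come from the abelianisation; the 2-dimensional irreps have character r^k -> 2*cos(2*pi*j*k/9), reflections -> 0.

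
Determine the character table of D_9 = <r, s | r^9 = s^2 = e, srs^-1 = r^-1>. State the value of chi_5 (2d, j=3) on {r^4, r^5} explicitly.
Conjugacy classes: {e} of size 1, {r^1, r^8} of size 2, {r^2, r^7} of size 2, {r^3, r^6} of size 2, {r^4, r^5} of size 2, {s, sr, ..., sr^8} of size 9.
Character table:
  irrep \ class              {e} (size 1)  {r^1, r^8} (size 2)  {r^2, r^7} (size 2)  {r^3, r^6} (size 2)  {r^4, r^5} (size 2)  {s, sr, ..., sr^8} (size 9)
  chi_1 (triv)               1             1                    1                    1                    1                    1                          
  chi_2 (sign: r->1, s->-1)  1             1                    1                    1                    1                    -1                         
  chi_3 (2d, j=1)            2             2*cos(2*pi/9)        2*cos(4*pi/9)        -1                   -2*cos(pi/9)         0                          
  chi_4 (2d, j=2)            2             2*cos(4*pi/9)        -2*cos(pi/9)         -1                   2*cos(2*pi/9)        0                          
  chi_5 (2d, j=3)            2             -1                   -1                   2                    -1                   0                          
  chi_6 (2d, j=4)            2             -2*cos(pi/9)         2*cos(2*pi/9)        -1                   2*cos(4*pi/9)        0                          

Spot check: chi_5 (2d, j=3) on {r^4, r^5} = -1.

Justification: D_9 has order 2*9 = 18 with 6 conjugacy classes, hence 6 irreducibles. Sum of squared dims 1 + 1 + 4 + 4 + 4 + 4 = 18 = |G|. Linear characters come from the abelianisation; the 2-dimensional irreps have character r^k -> 2*cos(2*pi*j*k/9), reflections -> 0.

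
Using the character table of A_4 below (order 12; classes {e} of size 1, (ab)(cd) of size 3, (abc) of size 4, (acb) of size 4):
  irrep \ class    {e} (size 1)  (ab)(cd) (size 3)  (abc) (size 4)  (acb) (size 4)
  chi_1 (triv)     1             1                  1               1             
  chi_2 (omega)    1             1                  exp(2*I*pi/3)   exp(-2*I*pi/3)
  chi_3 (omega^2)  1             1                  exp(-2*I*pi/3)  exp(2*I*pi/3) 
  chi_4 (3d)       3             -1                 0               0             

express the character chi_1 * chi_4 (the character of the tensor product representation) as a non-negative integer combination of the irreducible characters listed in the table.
chi_1 tensor chi_4 = chi_4 (all other irreducibles have multiplicity 0).

Details: The character of a tensor product is the pointwise product (chi_1 * chi_4)(C) = chi_1(C) * chi_4(C):
  {e}: (1)*(3), (ab)(cd): (1)*(-1), (abc): (1)*(0), (acb): (1)*(0)
so (chi_1 * chi_4) takes values
  {e} -> 3, (ab)(cd) -> -1, (abc) -> 0, (acb) -> 0.
Now take the inner product of this character with each irreducible chi from the table, <chi_1*chi_4, chi> = (1/12) sum_C |C| (chi_1*chi_4)(C) conj(chi(C)):
  <chi_1*chi_4, chi_1> = (1/12)[1*(3)*conj(1) + 3*(-1)*conj(1) + 4*(0)*conj(1) + 4*(0)*conj(1)]
      = (1/12)[(3) + (-3) + (0) + (0)] = 0/12 = 0
  <chi_1*chi_4, chi_2> = (1/12)[1*(3)*conj(1) + 3*(-1)*conj(1) + 4*(0)*conj(exp(2*I*pi/3)) + 4*(0)*conj(exp(-2*I*pi/3))]
      = (1/12)[(3) + (-3) + (0) + (0)] = 0/12 = 0
  <chi_1*chi_4, chi_3> = (1/12)[1*(3)*conj(1) + 3*(-1)*conj(1) + 4*(0)*conj(exp(-2*I*pi/3)) + 4*(0)*conj(exp(2*I*pi/3))]
      = (1/12)[(3) + (-3) + (0) + (0)] = 0/12 = 0
  <chi_1*chi_4, chi_4> = (1/12)[1*(3)*conj(3) + 3*(-1)*conj(-1) + 4*(0)*conj(0) + 4*(0)*conj(0)]
      = (1/12)[(9) + (3) + (0) + (0)] = 12/12 = 1
(Exp terms are combined using exp(i*s)*conj(exp(i*t)) = exp(i*(s-t)), and sums of them are collapsed using the identity that for every m > 1 the m distinct m-th roots of unity sum to 0, e.g. 1 + exp(2*I*pi/3) + exp(-2*I*pi/3) = 0.)
Hence the multiplicities are chi_4: 1. Dimension check: dim(chi_1)*dim(chi_4) = 1*3 = 3 and sum (mult * dim) = 1*3 = 3.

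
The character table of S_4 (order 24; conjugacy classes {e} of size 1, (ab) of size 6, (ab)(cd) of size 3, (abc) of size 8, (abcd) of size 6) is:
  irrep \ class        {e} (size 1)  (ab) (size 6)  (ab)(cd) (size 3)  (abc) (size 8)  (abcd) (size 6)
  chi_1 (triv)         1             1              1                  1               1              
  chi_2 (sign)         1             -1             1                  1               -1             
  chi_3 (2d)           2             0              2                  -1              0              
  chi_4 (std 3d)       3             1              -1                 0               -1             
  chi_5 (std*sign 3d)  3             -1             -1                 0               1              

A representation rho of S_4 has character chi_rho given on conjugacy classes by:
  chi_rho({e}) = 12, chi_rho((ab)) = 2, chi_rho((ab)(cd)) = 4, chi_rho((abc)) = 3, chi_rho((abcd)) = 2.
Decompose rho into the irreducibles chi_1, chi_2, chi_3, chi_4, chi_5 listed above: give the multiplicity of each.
Multiplicities: chi_1: 3, chi_2: 1, chi_3: 1, chi_4: 1, chi_5: 1.

Reasoning: Use <chi_rho, chi> = (1/|G|) sum_C |C| * chi_rho(C) * conj(chi(C)) with |G| = 24 for each irreducible chi in the table:
  <chi_rho, chi_1> = (1/24)[1*(12)*conj(1) + 6*(2)*conj(1) + 3*(4)*conj(1) + 8*(3)*conj(1) + 6*(2)*conj(1)]
      = (1/24)[(12) + (12) + (12) + (24) + (12)] = 72/24 = 3
  <chi_rho, chi_2> = (1/24)[1*(12)*conj(1) + 6*(2)*conj(-1) + 3*(4)*conj(1) + 8*(3)*conj(1) + 6*(2)*conj(-1)]
      = (1/24)[(12) + (-12) + (12) + (24) + (-12)] = 24/24 = 1
  <chi_rho, chi_3> = (1/24)[1*(12)*conj(2) + 6*(2)*conj(0) + 3*(4)*conj(2) + 8*(3)*conj(-1) + 6*(2)*conj(0)]
      = (1/24)[(24) + (0) + (24) + (-24) + (0)] = 24/24 = 1
  <chi_rho, chi_4> = (1/24)[1*(12)*conj(3) + 6*(2)*conj(1) + 3*(4)*conj(-1) + 8*(3)*conj(0) + 6*(2)*conj(-1)]
      = (1/24)[(36) + (12) + (-12) + (0) + (-12)] = 24/24 = 1
  <chi_rho, chi_5> = (1/24)[1*(12)*conj(3) + 6*(2)*conj(-1) + 3*(4)*conj(-1) + 8*(3)*conj(0) + 6*(2)*conj(1)]
      = (1/24)[(36) + (-12) + (-12) + (0) + (12)] = 24/24 = 1
Dimension check: dim(rho) = sum (mult * dim) = 3*1 + 1*1 + 1*2 + 1*3 + 1*3 = 12 = chi_rho(e) = 12.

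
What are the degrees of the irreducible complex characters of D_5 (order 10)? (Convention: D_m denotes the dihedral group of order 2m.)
Dimensions: 1, 1, 2, 2

Details: There are 4 irreducibles (= number of conjugacy classes). Their dimensions d_i satisfy sum d_i^2 = |G| = 10: 1 + 1 + 4 + 4 = 10.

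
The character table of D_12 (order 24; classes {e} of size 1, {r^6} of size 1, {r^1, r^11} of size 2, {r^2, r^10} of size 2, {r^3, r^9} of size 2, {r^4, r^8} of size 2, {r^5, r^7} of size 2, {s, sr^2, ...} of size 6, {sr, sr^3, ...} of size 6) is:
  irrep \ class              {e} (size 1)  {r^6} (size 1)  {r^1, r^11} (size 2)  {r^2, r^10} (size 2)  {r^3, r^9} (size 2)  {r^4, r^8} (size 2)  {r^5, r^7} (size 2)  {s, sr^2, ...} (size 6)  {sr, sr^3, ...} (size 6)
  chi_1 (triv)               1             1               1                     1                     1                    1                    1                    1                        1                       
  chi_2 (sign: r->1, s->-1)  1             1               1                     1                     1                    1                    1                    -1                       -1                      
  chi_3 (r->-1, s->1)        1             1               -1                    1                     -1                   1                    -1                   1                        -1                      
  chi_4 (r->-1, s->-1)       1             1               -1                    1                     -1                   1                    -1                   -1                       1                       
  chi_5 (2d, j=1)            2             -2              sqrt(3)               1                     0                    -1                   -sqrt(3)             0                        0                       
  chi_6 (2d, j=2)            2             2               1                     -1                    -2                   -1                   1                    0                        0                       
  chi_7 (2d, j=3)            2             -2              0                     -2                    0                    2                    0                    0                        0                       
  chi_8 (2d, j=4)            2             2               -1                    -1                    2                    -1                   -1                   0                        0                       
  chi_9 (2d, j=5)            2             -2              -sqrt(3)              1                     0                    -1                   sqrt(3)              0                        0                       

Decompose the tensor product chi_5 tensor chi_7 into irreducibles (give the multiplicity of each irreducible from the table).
chi_5 tensor chi_7 = chi_6 + chi_8 (all other irreducibles have multiplicity 0).

Why: The character of a tensor product is the pointwise product (chi_5 * chi_7)(C) = chi_5(C) * chi_7(C):
  {e}: (2)*(2), {r^6}: (-2)*(-2), {r^1, r^11}: (sqrt(3))*(0), {r^2, r^10}: (1)*(-2), {r^3, r^9}: (0)*(0), {r^4, r^8}: (-1)*(2), {r^5, r^7}: (-sqrt(3))*(0), {s, sr^2, ...}: (0)*(0), {sr, sr^3, ...}: (0)*(0)
so (chi_5 * chi_7) takes values
  {e} -> 4, {r^6} -> 4, {r^1, r^11} -> 0, {r^2, r^10} -> -2, {r^3, r^9} -> 0, {r^4, r^8} -> -2, {r^5, r^7} -> 0, {s, sr^2, ...} -> 0, {sr, sr^3, ...} -> 0.
Now take the inner product of this character with each irreducible chi from the table, <chi_5*chi_7, chi> = (1/24) sum_C |C| (chi_5*chi_7)(C) conj(chi(C)):
  <chi_5*chi_7, chi_1> = (1/24)[1*(4)*conj(1) + 1*(4)*conj(1) + 2*(0)*conj(1) + 2*(-2)*conj(1) + 2*(0)*conj(1) + 2*(-2)*conj(1) + 2*(0)*conj(1) + 6*(0)*conj(1) + 6*(0)*conj(1)]
      = (1/24)[(4) + (4) + (0) + (-4) + (0) + (-4) + (0) + (0) + (0)] = 0/24 = 0
  <chi_5*chi_7, chi_2> = (1/24)[1*(4)*conj(1) + 1*(4)*conj(1) + 2*(0)*conj(1) + 2*(-2)*conj(1) + 2*(0)*conj(1) + 2*(-2)*conj(1) + 2*(0)*conj(1) + 6*(0)*conj(-1) + 6*(0)*conj(-1)]
      = (1/24)[(4) + (4) + (0) + (-4) + (0) + (-4) + (0) + (0) + (0)] = 0/24 = 0
  <chi_5*chi_7, chi_3> = (1/24)[1*(4)*conj(1) + 1*(4)*conj(1) + 2*(0)*conj(-1) + 2*(-2)*conj(1) + 2*(0)*conj(-1) + 2*(-2)*conj(1) + 2*(0)*conj(-1) + 6*(0)*conj(1) + 6*(0)*conj(-1)]
      = (1/24)[(4) + (4) + (0) + (-4) + (0) + (-4) + (0) + (0) + (0)] = 0/24 = 0
  <chi_5*chi_7, chi_4> = (1/24)[1*(4)*conj(1) + 1*(4)*conj(1) + 2*(0)*conj(-1) + 2*(-2)*conj(1) + 2*(0)*conj(-1) + 2*(-2)*conj(1) + 2*(0)*conj(-1) + 6*(0)*conj(-1) + 6*(0)*conj(1)]
      = (1/24)[(4) + (4) + (0) + (-4) + (0) + (-4) + (0) + (0) + (0)] = 0/24 = 0
  <chi_5*chi_7, chi_5> = (1/24)[1*(4)*conj(2) + 1*(4)*conj(-2) + 2*(0)*conj(sqrt(3)) + 2*(-2)*conj(1) + 2*(0)*conj(0) + 2*(-2)*conj(-1) + 2*(0)*conj(-sqrt(3)) + 6*(0)*conj(0) + 6*(0)*conj(0)]
      = (1/24)[(8) + (-8) + (0) + (-4) + (0) + (4) + (0) + (0) + (0)] = 0/24 = 0
  <chi_5*chi_7, chi_6> = (1/24)[1*(4)*conj(2) + 1*(4)*conj(2) + 2*(0)*conj(1) + 2*(-2)*conj(-1) + 2*(0)*conj(-2) + 2*(-2)*conj(-1) + 2*(0)*conj(1) + 6*(0)*conj(0) + 6*(0)*conj(0)]
      = (1/24)[(8) + (8) + (0) + (4) + (0) + (4) + (0) + (0) + (0)] = 24/24 = 1
  <chi_5*chi_7, chi_7> = (1/24)[1*(4)*conj(2) + 1*(4)*conj(-2) + 2*(0)*conj(0) + 2*(-2)*conj(-2) + 2*(0)*conj(0) + 2*(-2)*conj(2) + 2*(0)*conj(0) + 6*(0)*conj(0) + 6*(0)*conj(0)]
      = (1/24)[(8) + (-8) + (0) + (8) + (0) + (-8) + (0) + (0) + (0)] = 0/24 = 0
  <chi_5*chi_7, chi_8> = (1/24)[1*(4)*conj(2) + 1*(4)*conj(2) + 2*(0)*conj(-1) + 2*(-2)*conj(-1) + 2*(0)*conj(2) + 2*(-2)*conj(-1) + 2*(0)*conj(-1) + 6*(0)*conj(0) + 6*(0)*conj(0)]
      = (1/24)[(8) + (8) + (0) + (4) + (0) + (4) + (0) + (0) + (0)] = 24/24 = 1
  <chi_5*chi_7, chi_9> = (1/24)[1*(4)*conj(2) + 1*(4)*conj(-2) + 2*(0)*conj(-sqrt(3)) + 2*(-2)*conj(1) + 2*(0)*conj(0) + 2*(-2)*conj(-1) + 2*(0)*conj(sqrt(3)) + 6*(0)*conj(0) + 6*(0)*conj(0)]
      = (1/24)[(8) + (-8) + (0) + (-4) + (0) + (4) + (0) + (0) + (0)] = 0/24 = 0
Hence the multiplicities are chi_6: 1, chi_8: 1. Dimension check: dim(chi_5)*dim(chi_7) = 2*2 = 4 and sum (mult * dim) = 1*2 + 1*2 = 4.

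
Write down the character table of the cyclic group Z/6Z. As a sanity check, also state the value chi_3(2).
Character table of Z/6Z (irreps indexed chi_0,...,chi_5 with chi_k(m) = zeta_6^(k*m), zeta_6 = exp(2*pi*i/6)):
  irrep \ class  {0} (size 1)  {1} (size 1)    {2} (size 1)    {3} (size 1)  {4} (size 1)    {5} (size 1)  
  chi_0          1             1               1               1             1               1             
  chi_1          1             exp(I*pi/3)     exp(2*I*pi/3)   -1            exp(-2*I*pi/3)  exp(-I*pi/3)  
  chi_2          1             exp(2*I*pi/3)   exp(-2*I*pi/3)  1             exp(2*I*pi/3)   exp(-2*I*pi/3)
  chi_3          1             -1              1               -1            1               -1            
  chi_4          1             exp(-2*I*pi/3)  exp(2*I*pi/3)   1             exp(-2*I*pi/3)  exp(2*I*pi/3) 
  chi_5          1             exp(-I*pi/3)    exp(-2*I*pi/3)  -1            exp(2*I*pi/3)   exp(I*pi/3)   

Spot check: chi_3(2) = zeta_6^(3*2) = zeta_6^6 = 1.

Solution. Z/6Z is abelian, so all 6 irreducible complex representations are 1-dimensional. They are given by chi_k(m) = zeta_6^(k*m) for k = 0,...,5. Row orthogonality: sum_m chi_k(m) conj(chi_l(m)) = 6 * [k = l].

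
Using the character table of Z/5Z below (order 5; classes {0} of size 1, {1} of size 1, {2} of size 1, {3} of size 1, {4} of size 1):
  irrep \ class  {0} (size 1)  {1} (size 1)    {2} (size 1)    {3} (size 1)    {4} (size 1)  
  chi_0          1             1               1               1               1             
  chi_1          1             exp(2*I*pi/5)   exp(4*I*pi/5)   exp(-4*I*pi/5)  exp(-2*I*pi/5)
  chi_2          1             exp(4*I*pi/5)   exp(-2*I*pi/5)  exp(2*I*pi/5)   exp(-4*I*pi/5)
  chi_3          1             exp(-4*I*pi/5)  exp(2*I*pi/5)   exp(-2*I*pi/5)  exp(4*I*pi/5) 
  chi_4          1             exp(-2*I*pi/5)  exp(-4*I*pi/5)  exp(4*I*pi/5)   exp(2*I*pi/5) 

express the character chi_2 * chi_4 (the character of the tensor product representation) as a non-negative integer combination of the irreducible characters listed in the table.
chi_2 tensor chi_4 = chi_1 (all other irreducibles have multiplicity 0).

The character of a tensor product is the pointwise product (chi_2 * chi_4)(C) = chi_2(C) * chi_4(C):
  {0}: (1)*(1), {1}: (exp(4*I*pi/5))*(exp(-2*I*pi/5)), {2}: (exp(-2*I*pi/5))*(exp(-4*I*pi/5)), {3}: (exp(2*I*pi/5))*(exp(4*I*pi/5)), {4}: (exp(-4*I*pi/5))*(exp(2*I*pi/5))
so (chi_2 * chi_4) takes values
  {0} -> 1, {1} -> exp(2*I*pi/5), {2} -> exp(4*I*pi/5), {3} -> exp(-4*I*pi/5), {4} -> exp(-2*I*pi/5).
Now take the inner product of this character with each irreducible chi from the table, <chi_2*chi_4, chi> = (1/5) sum_C |C| (chi_2*chi_4)(C) conj(chi(C)):
  <chi_2*chi_4, chi_0> = (1/5)[1*(1)*conj(1) + 1*(exp(2*I*pi/5))*conj(1) + 1*(exp(4*I*pi/5))*conj(1) + 1*(exp(-4*I*pi/5))*conj(1) + 1*(exp(-2*I*pi/5))*conj(1)]
      = (1/5)[(1) + (exp(2*I*pi/5)) + (exp(4*I*pi/5)) + (exp(-4*I*pi/5)) + (exp(-2*I*pi/5))] = 0/5 = 0
  <chi_2*chi_4, chi_1> = (1/5)[1*(1)*conj(1) + 1*(exp(2*I*pi/5))*conj(exp(2*I*pi/5)) + 1*(exp(4*I*pi/5))*conj(exp(4*I*pi/5)) + 1*(exp(-4*I*pi/5))*conj(exp(-4*I*pi/5)) + 1*(exp(-2*I*pi/5))*conj(exp(-2*I*pi/5))]
      = (1/5)[(1) + (1) + (1) + (1) + (1)] = 5/5 = 1
  <chi_2*chi_4, chi_2> = (1/5)[1*(1)*conj(1) + 1*(exp(2*I*pi/5))*conj(exp(4*I*pi/5)) + 1*(exp(4*I*pi/5))*conj(exp(-2*I*pi/5)) + 1*(exp(-4*I*pi/5))*conj(exp(2*I*pi/5)) + 1*(exp(-2*I*pi/5))*conj(exp(-4*I*pi/5))]
      = (1/5)[(1) + (exp(-2*I*pi/5)) + (exp(-4*I*pi/5)) + (exp(4*I*pi/5)) + (exp(2*I*pi/5))] = 0/5 = 0
  <chi_2*chi_4, chi_3> = (1/5)[1*(1)*conj(1) + 1*(exp(2*I*pi/5))*conj(exp(-4*I*pi/5)) + 1*(exp(4*I*pi/5))*conj(exp(2*I*pi/5)) + 1*(exp(-4*I*pi/5))*conj(exp(-2*I*pi/5)) + 1*(exp(-2*I*pi/5))*conj(exp(4*I*pi/5))]
      = (1/5)[(1) + (exp(-4*I*pi/5)) + (exp(2*I*pi/5)) + (exp(-2*I*pi/5)) + (exp(4*I*pi/5))] = 0/5 = 0
  <chi_2*chi_4, chi_4> = (1/5)[1*(1)*conj(1) + 1*(exp(2*I*pi/5))*conj(exp(-2*I*pi/5)) + 1*(exp(4*I*pi/5))*conj(exp(-4*I*pi/5)) + 1*(exp(-4*I*pi/5))*conj(exp(4*I*pi/5)) + 1*(exp(-2*I*pi/5))*conj(exp(2*I*pi/5))]
      = (1/5)[(1) + (exp(4*I*pi/5)) + (exp(-2*I*pi/5)) + (exp(2*I*pi/5)) + (exp(-4*I*pi/5))] = 0/5 = 0
(Exp terms are combined using exp(i*s)*conj(exp(i*t)) = exp(i*(s-t)), and sums of them are collapsed using the identity that for every m > 1 the m distinct m-th roots of unity sum to 0, e.g. 1 + exp(2*I*pi/3) + exp(-2*I*pi/3) = 0.)
Hence the multiplicities are chi_1: 1. Dimension check: dim(chi_2)*dim(chi_4) = 1*1 = 1 and sum (mult * dim) = 1*1 = 1.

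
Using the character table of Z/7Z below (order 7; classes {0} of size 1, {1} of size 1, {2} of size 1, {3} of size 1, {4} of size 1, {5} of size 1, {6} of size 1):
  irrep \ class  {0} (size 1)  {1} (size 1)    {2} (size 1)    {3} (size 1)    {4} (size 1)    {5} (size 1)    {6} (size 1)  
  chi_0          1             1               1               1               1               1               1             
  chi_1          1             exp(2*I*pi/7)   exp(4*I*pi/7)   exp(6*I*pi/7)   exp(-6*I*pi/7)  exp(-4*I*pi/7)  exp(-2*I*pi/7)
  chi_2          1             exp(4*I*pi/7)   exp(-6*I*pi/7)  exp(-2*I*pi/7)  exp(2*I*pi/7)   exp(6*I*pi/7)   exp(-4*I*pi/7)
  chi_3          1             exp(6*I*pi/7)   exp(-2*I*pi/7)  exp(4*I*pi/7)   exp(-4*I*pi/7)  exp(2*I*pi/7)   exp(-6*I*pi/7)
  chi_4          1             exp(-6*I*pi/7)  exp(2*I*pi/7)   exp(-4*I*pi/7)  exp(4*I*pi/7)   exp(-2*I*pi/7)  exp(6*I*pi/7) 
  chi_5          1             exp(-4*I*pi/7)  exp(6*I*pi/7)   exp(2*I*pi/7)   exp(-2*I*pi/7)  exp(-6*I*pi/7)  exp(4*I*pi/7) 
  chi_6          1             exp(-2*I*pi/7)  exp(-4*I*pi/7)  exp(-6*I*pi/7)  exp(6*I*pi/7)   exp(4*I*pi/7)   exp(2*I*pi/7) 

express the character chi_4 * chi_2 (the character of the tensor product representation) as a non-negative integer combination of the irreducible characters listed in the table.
chi_4 tensor chi_2 = chi_6 (all other irreducibles have multiplicity 0).

Proof sketch: The character of a tensor product is the pointwise product (chi_4 * chi_2)(C) = chi_4(C) * chi_2(C):
  {0}: (1)*(1), {1}: (exp(-6*I*pi/7))*(exp(4*I*pi/7)), {2}: (exp(2*I*pi/7))*(exp(-6*I*pi/7)), {3}: (exp(-4*I*pi/7))*(exp(-2*I*pi/7)), {4}: (exp(4*I*pi/7))*(exp(2*I*pi/7)), {5}: (exp(-2*I*pi/7))*(exp(6*I*pi/7)), {6}: (exp(6*I*pi/7))*(exp(-4*I*pi/7))
so (chi_4 * chi_2) takes values
  {0} -> 1, {1} -> exp(-2*I*pi/7), {2} -> exp(-4*I*pi/7), {3} -> exp(-6*I*pi/7), {4} -> exp(6*I*pi/7), {5} -> exp(4*I*pi/7), {6} -> exp(2*I*pi/7).
Now take the inner product of this character with each irreducible chi from the table, <chi_4*chi_2, chi> = (1/7) sum_C |C| (chi_4*chi_2)(C) conj(chi(C)):
  <chi_4*chi_2, chi_0> = (1/7)[1*(1)*conj(1) + 1*(exp(-2*I*pi/7))*conj(1) + 1*(exp(-4*I*pi/7))*conj(1) + 1*(exp(-6*I*pi/7))*conj(1) + 1*(exp(6*I*pi/7))*conj(1) + 1*(exp(4*I*pi/7))*conj(1) + 1*(exp(2*I*pi/7))*conj(1)]
      = (1/7)[(1) + (exp(-2*I*pi/7)) + (exp(-4*I*pi/7)) + (exp(-6*I*pi/7)) + (exp(6*I*pi/7)) + (exp(4*I*pi/7)) + (exp(2*I*pi/7))] = 0/7 = 0
  <chi_4*chi_2, chi_1> = (1/7)[1*(1)*conj(1) + 1*(exp(-2*I*pi/7))*conj(exp(2*I*pi/7)) + 1*(exp(-4*I*pi/7))*conj(exp(4*I*pi/7)) + 1*(exp(-6*I*pi/7))*conj(exp(6*I*pi/7)) + 1*(exp(6*I*pi/7))*conj(exp(-6*I*pi/7)) + 1*(exp(4*I*pi/7))*conj(exp(-4*I*pi/7)) + 1*(exp(2*I*pi/7))*conj(exp(-2*I*pi/7))]
      = (1/7)[(1) + (exp(-4*I*pi/7)) + (exp(6*I*pi/7)) + (exp(2*I*pi/7)) + (exp(-2*I*pi/7)) + (exp(-6*I*pi/7)) + (exp(4*I*pi/7))] = 0/7 = 0
  <chi_4*chi_2, chi_2> = (1/7)[1*(1)*conj(1) + 1*(exp(-2*I*pi/7))*conj(exp(4*I*pi/7)) + 1*(exp(-4*I*pi/7))*conj(exp(-6*I*pi/7)) + 1*(exp(-6*I*pi/7))*conj(exp(-2*I*pi/7)) + 1*(exp(6*I*pi/7))*conj(exp(2*I*pi/7)) + 1*(exp(4*I*pi/7))*conj(exp(6*I*pi/7)) + 1*(exp(2*I*pi/7))*conj(exp(-4*I*pi/7))]
      = (1/7)[(1) + (exp(-6*I*pi/7)) + (exp(2*I*pi/7)) + (exp(-4*I*pi/7)) + (exp(4*I*pi/7)) + (exp(-2*I*pi/7)) + (exp(6*I*pi/7))] = 0/7 = 0
  <chi_4*chi_2, chi_3> = (1/7)[1*(1)*conj(1) + 1*(exp(-2*I*pi/7))*conj(exp(6*I*pi/7)) + 1*(exp(-4*I*pi/7))*conj(exp(-2*I*pi/7)) + 1*(exp(-6*I*pi/7))*conj(exp(4*I*pi/7)) + 1*(exp(6*I*pi/7))*conj(exp(-4*I*pi/7)) + 1*(exp(4*I*pi/7))*conj(exp(2*I*pi/7)) + 1*(exp(2*I*pi/7))*conj(exp(-6*I*pi/7))]
      = (1/7)[(1) + (exp(6*I*pi/7)) + (exp(-2*I*pi/7)) + (exp(4*I*pi/7)) + (exp(-4*I*pi/7)) + (exp(2*I*pi/7)) + (exp(-6*I*pi/7))] = 0/7 = 0
  <chi_4*chi_2, chi_4> = (1/7)[1*(1)*conj(1) + 1*(exp(-2*I*pi/7))*conj(exp(-6*I*pi/7)) + 1*(exp(-4*I*pi/7))*conj(exp(2*I*pi/7)) + 1*(exp(-6*I*pi/7))*conj(exp(-4*I*pi/7)) + 1*(exp(6*I*pi/7))*conj(exp(4*I*pi/7)) + 1*(exp(4*I*pi/7))*conj(exp(-2*I*pi/7)) + 1*(exp(2*I*pi/7))*conj(exp(6*I*pi/7))]
      = (1/7)[(1) + (exp(4*I*pi/7)) + (exp(-6*I*pi/7)) + (exp(-2*I*pi/7)) + (exp(2*I*pi/7)) + (exp(6*I*pi/7)) + (exp(-4*I*pi/7))] = 0/7 = 0
  <chi_4*chi_2, chi_5> = (1/7)[1*(1)*conj(1) + 1*(exp(-2*I*pi/7))*conj(exp(-4*I*pi/7)) + 1*(exp(-4*I*pi/7))*conj(exp(6*I*pi/7)) + 1*(exp(-6*I*pi/7))*conj(exp(2*I*pi/7)) + 1*(exp(6*I*pi/7))*conj(exp(-2*I*pi/7)) + 1*(exp(4*I*pi/7))*conj(exp(-6*I*pi/7)) + 1*(exp(2*I*pi/7))*conj(exp(4*I*pi/7))]
      = (1/7)[(1) + (exp(2*I*pi/7)) + (exp(4*I*pi/7)) + (exp(6*I*pi/7)) + (exp(-6*I*pi/7)) + (exp(-4*I*pi/7)) + (exp(-2*I*pi/7))] = 0/7 = 0
  <chi_4*chi_2, chi_6> = (1/7)[1*(1)*conj(1) + 1*(exp(-2*I*pi/7))*conj(exp(-2*I*pi/7)) + 1*(exp(-4*I*pi/7))*conj(exp(-4*I*pi/7)) + 1*(exp(-6*I*pi/7))*conj(exp(-6*I*pi/7)) + 1*(exp(6*I*pi/7))*conj(exp(6*I*pi/7)) + 1*(exp(4*I*pi/7))*conj(exp(4*I*pi/7)) + 1*(exp(2*I*pi/7))*conj(exp(2*I*pi/7))]
      = (1/7)[(1) + (1) + (1) + (1) + (1) + (1) + (1)] = 7/7 = 1
(Exp terms are combined using exp(i*s)*conj(exp(i*t)) = exp(i*(s-t)), and sums of them are collapsed using the identity that for every m > 1 the m distinct m-th roots of unity sum to 0, e.g. 1 + exp(2*I*pi/3) + exp(-2*I*pi/3) = 0.)
Hence the multiplicities are chi_6: 1. Dimension check: dim(chi_4)*dim(chi_2) = 1*1 = 1 and sum (mult * dim) = 1*1 = 1.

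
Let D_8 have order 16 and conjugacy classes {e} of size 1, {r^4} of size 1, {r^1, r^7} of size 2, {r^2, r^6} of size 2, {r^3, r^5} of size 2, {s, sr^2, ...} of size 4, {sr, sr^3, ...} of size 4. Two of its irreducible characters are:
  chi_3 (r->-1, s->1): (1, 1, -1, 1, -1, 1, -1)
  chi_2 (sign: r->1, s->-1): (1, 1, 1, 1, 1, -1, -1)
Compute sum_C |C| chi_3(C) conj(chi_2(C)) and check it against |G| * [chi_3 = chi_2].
Sum = 0; so <chi_3, chi_2> = 0 (distinct irreducibles are orthogonal).

Solution. Compute term by term over conjugacy classes (|C| * chi_3(C) * conj(chi_2(C))):
  1*(1)*conj(1) + 1*(1)*conj(1) + 2*(-1)*conj(1) + 2*(1)*conj(1) + 2*(-1)*conj(1) + 4*(1)*conj(-1) + 4*(-1)*conj(-1)
  = (1) + (1) + (-2) + (2) + (-2) + (-4) + (4)
  = 0.
Dividing by |G| = 16 gives 0/16 = 0, matching the row-orthogonality relation <chi_3, chi_2> = [chi_3 = chi_2].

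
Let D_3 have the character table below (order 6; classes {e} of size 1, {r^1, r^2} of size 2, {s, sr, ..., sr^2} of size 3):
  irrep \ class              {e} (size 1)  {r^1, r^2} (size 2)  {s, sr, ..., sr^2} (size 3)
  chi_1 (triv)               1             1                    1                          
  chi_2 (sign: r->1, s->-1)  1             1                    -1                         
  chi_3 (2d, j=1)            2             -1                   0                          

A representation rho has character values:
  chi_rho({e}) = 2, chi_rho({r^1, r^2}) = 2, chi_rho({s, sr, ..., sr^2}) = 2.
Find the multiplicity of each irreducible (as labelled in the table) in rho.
Multiplicities: chi_1: 2, chi_2: 0, chi_3: 0.

Solution. Use <chi_rho, chi> = (1/|G|) sum_C |C| * chi_rho(C) * conj(chi(C)) with |G| = 6 for each irreducible chi in the table:
  <chi_rho, chi_1> = (1/6)[1*(2)*conj(1) + 2*(2)*conj(1) + 3*(2)*conj(1)]
      = (1/6)[(2) + (4) + (6)] = 12/6 = 2
  <chi_rho, chi_2> = (1/6)[1*(2)*conj(1) + 2*(2)*conj(1) + 3*(2)*conj(-1)]
      = (1/6)[(2) + (4) + (-6)] = 0/6 = 0
  <chi_rho, chi_3> = (1/6)[1*(2)*conj(2) + 2*(2)*conj(-1) + 3*(2)*conj(0)]
      = (1/6)[(4) + (-4) + (0)] = 0/6 = 0
Dimension check: dim(rho) = sum (mult * dim) = 2*1 + 0*1 + 0*2 = 2 = chi_rho(e) = 2.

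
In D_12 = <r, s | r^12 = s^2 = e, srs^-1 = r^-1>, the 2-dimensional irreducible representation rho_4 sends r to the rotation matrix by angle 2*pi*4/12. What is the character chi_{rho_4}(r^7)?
chi_{rho_4}(r^7) = 2*cos(2*pi*4*7/12) = -1

Details: rho_4(r^7) is rotation by angle 2*pi*4*7/12, whose trace is 2*cos(2*pi*4*7/12) = -1.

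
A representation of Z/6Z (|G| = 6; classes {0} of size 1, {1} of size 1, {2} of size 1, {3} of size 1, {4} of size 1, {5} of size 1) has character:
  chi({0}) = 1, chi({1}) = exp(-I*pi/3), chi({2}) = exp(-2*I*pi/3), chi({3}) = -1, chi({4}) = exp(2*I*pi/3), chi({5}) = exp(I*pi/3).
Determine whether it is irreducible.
Irreducible: <chi, chi> = 1.

Reasoning: <chi, chi> = (1/|G|) sum_C |C| * |chi(C)|^2 = (1/6)[1*|1|^2 + 1*|exp(-I*pi/3)|^2 + 1*|exp(-2*I*pi/3)|^2 + 1*|-1|^2 + 1*|exp(2*I*pi/3)|^2 + 1*|exp(I*pi/3)|^2]
  = (1/6)[(1) + (1) + (1) + (1) + (1) + (1)] = 6/6 = 1.
(Exp terms are combined using exp(i*s)*conj(exp(i*t)) = exp(i*(s-t)), and sums of them are collapsed using the identity that for every m > 1 the m distinct m-th roots of unity sum to 0, e.g. 1 + exp(2*I*pi/3) + exp(-2*I*pi/3) = 0.)
A character is irreducible iff <chi, chi> = 1, so this representation is irreducible.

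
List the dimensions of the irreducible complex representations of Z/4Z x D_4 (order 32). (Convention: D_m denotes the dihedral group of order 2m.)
Dimensions: 1, 1, 1, 1, 1, 1, 1, 1, 1, 1, 1, 1, 1, 1, 1, 1, 2, 2, 2, 2

Derivation: There are 20 irreducibles (= number of conjugacy classes). Their dimensions d_i satisfy sum d_i^2 = |G| = 32: 1 + 1 + 1 + 1 + 1 + 1 + 1 + 1 + 1 + 1 + 1 + 1 + 1 + 1 + 1 + 1 + 4 + 4 + 4 + 4 = 32. (For the product with Z/4Z: each of the 4 1-dim characters of Z/4Z tensors with each irrep of D_4, giving 4 copies of each D_4-dimension.)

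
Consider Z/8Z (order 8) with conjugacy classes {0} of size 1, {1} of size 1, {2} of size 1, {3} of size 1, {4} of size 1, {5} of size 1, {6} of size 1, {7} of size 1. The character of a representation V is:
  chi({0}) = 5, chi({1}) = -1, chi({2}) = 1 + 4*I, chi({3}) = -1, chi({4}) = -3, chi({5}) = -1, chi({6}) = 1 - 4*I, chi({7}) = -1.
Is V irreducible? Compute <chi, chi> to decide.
Not irreducible (reducible): <chi, chi> = 9 > 1.

Argument: <chi, chi> = (1/|G|) sum_C |C| * |chi(C)|^2 = (1/8)[1*|5|^2 + 1*|-1|^2 + 1*|1 + 4*I|^2 + 1*|-1|^2 + 1*|-3|^2 + 1*|-1|^2 + 1*|1 - 4*I|^2 + 1*|-1|^2]
  = (1/8)[(25) + (1) + (17) + (1) + (9) + (1) + (17) + (1)] = 72/8 = 9.
(Exp terms are combined using exp(i*s)*conj(exp(i*t)) = exp(i*(s-t)), and sums of them are collapsed using the identity that for every m > 1 the m distinct m-th roots of unity sum to 0, e.g. 1 + exp(2*I*pi/3) + exp(-2*I*pi/3) = 0.)
A character is irreducible iff <chi, chi> = 1, so this representation is reducible.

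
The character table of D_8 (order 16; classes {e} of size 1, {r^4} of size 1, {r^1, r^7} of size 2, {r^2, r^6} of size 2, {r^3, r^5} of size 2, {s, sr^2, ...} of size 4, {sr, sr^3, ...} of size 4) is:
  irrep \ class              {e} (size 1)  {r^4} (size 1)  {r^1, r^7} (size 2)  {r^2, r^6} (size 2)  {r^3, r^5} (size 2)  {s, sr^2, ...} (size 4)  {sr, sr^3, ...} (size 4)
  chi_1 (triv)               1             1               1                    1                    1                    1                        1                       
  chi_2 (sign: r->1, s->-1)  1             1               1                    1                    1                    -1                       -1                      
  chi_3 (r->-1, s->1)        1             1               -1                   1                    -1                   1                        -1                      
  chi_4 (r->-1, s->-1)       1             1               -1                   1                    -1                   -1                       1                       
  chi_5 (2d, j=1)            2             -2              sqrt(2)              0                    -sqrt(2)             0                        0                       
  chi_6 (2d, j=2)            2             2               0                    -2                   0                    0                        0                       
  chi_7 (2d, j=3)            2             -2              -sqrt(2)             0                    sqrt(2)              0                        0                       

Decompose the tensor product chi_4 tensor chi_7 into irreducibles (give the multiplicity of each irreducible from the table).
chi_4 tensor chi_7 = chi_5 (all other irreducibles have multiplicity 0).

Working: The character of a tensor product is the pointwise product (chi_4 * chi_7)(C) = chi_4(C) * chi_7(C):
  {e}: (1)*(2), {r^4}: (1)*(-2), {r^1, r^7}: (-1)*(-sqrt(2)), {r^2, r^6}: (1)*(0), {r^3, r^5}: (-1)*(sqrt(2)), {s, sr^2, ...}: (-1)*(0), {sr, sr^3, ...}: (1)*(0)
so (chi_4 * chi_7) takes values
  {e} -> 2, {r^4} -> -2, {r^1, r^7} -> sqrt(2), {r^2, r^6} -> 0, {r^3, r^5} -> -sqrt(2), {s, sr^2, ...} -> 0, {sr, sr^3, ...} -> 0.
Now take the inner product of this character with each irreducible chi from the table, <chi_4*chi_7, chi> = (1/16) sum_C |C| (chi_4*chi_7)(C) conj(chi(C)):
  <chi_4*chi_7, chi_1> = (1/16)[1*(2)*conj(1) + 1*(-2)*conj(1) + 2*(sqrt(2))*conj(1) + 2*(0)*conj(1) + 2*(-sqrt(2))*conj(1) + 4*(0)*conj(1) + 4*(0)*conj(1)]
      = (1/16)[(2) + (-2) + (2*sqrt(2)) + (0) + (-2*sqrt(2)) + (0) + (0)] = 0/16 = 0
  <chi_4*chi_7, chi_2> = (1/16)[1*(2)*conj(1) + 1*(-2)*conj(1) + 2*(sqrt(2))*conj(1) + 2*(0)*conj(1) + 2*(-sqrt(2))*conj(1) + 4*(0)*conj(-1) + 4*(0)*conj(-1)]
      = (1/16)[(2) + (-2) + (2*sqrt(2)) + (0) + (-2*sqrt(2)) + (0) + (0)] = 0/16 = 0
  <chi_4*chi_7, chi_3> = (1/16)[1*(2)*conj(1) + 1*(-2)*conj(1) + 2*(sqrt(2))*conj(-1) + 2*(0)*conj(1) + 2*(-sqrt(2))*conj(-1) + 4*(0)*conj(1) + 4*(0)*conj(-1)]
      = (1/16)[(2) + (-2) + (-2*sqrt(2)) + (0) + (2*sqrt(2)) + (0) + (0)] = 0/16 = 0
  <chi_4*chi_7, chi_4> = (1/16)[1*(2)*conj(1) + 1*(-2)*conj(1) + 2*(sqrt(2))*conj(-1) + 2*(0)*conj(1) + 2*(-sqrt(2))*conj(-1) + 4*(0)*conj(-1) + 4*(0)*conj(1)]
      = (1/16)[(2) + (-2) + (-2*sqrt(2)) + (0) + (2*sqrt(2)) + (0) + (0)] = 0/16 = 0
  <chi_4*chi_7, chi_5> = (1/16)[1*(2)*conj(2) + 1*(-2)*conj(-2) + 2*(sqrt(2))*conj(sqrt(2)) + 2*(0)*conj(0) + 2*(-sqrt(2))*conj(-sqrt(2)) + 4*(0)*conj(0) + 4*(0)*conj(0)]
      = (1/16)[(4) + (4) + (4) + (0) + (4) + (0) + (0)] = 16/16 = 1
  <chi_4*chi_7, chi_6> = (1/16)[1*(2)*conj(2) + 1*(-2)*conj(2) + 2*(sqrt(2))*conj(0) + 2*(0)*conj(-2) + 2*(-sqrt(2))*conj(0) + 4*(0)*conj(0) + 4*(0)*conj(0)]
      = (1/16)[(4) + (-4) + (0) + (0) + (0) + (0) + (0)] = 0/16 = 0
  <chi_4*chi_7, chi_7> = (1/16)[1*(2)*conj(2) + 1*(-2)*conj(-2) + 2*(sqrt(2))*conj(-sqrt(2)) + 2*(0)*conj(0) + 2*(-sqrt(2))*conj(sqrt(2)) + 4*(0)*conj(0) + 4*(0)*conj(0)]
      = (1/16)[(4) + (4) + (-4) + (0) + (-4) + (0) + (0)] = 0/16 = 0
Hence the multiplicities are chi_5: 1. Dimension check: dim(chi_4)*dim(chi_7) = 1*2 = 2 and sum (mult * dim) = 1*2 = 2.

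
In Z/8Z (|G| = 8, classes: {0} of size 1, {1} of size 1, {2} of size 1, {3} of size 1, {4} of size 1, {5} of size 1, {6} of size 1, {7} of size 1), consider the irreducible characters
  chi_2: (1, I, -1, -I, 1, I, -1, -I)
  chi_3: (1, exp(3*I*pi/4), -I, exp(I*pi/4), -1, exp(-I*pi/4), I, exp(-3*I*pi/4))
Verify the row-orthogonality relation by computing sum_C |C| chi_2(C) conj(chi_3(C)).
Sum = 0; so <chi_2, chi_3> = 0 (distinct irreducibles are orthogonal).

Reasoning: Compute term by term over conjugacy classes (|C| * chi_2(C) * conj(chi_3(C))):
  1*(1)*conj(1) + 1*(I)*conj(exp(3*I*pi/4)) + 1*(-1)*conj(-I) + 1*(-I)*conj(exp(I*pi/4)) + 1*(1)*conj(-1) + 1*(I)*conj(exp(-I*pi/4)) + 1*(-1)*conj(I) + 1*(-I)*conj(exp(-3*I*pi/4))
  = (1) + (exp(-I*pi/4)) + (-I) + (-exp(I*pi/4)) + (-1) + (exp(3*I*pi/4)) + (I) + (-exp(-3*I*pi/4))
  = 0.
(Exp terms are combined using exp(i*s)*conj(exp(i*t)) = exp(i*(s-t)), and sums of them are collapsed using the identity that for every m > 1 the m distinct m-th roots of unity sum to 0, e.g. 1 + exp(2*I*pi/3) + exp(-2*I*pi/3) = 0.)
Dividing by |G| = 8 gives 0/8 = 0, matching the row-orthogonality relation <chi_2, chi_3> = [chi_2 = chi_3].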